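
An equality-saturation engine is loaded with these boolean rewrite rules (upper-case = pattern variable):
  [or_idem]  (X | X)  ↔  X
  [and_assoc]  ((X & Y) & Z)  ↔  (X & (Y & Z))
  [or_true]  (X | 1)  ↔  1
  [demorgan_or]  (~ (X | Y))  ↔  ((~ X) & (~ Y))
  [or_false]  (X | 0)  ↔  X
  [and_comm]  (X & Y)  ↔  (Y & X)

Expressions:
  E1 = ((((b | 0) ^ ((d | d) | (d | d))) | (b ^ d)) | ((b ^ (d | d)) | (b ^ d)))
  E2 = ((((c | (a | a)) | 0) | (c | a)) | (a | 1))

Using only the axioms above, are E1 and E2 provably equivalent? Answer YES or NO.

The axioms are sound identities: if E1 ↔* E2 then E1 and E2 evaluate identically under any assignment.
Under a=0, b=0, c=0, d=0: E1 evaluates to 0, E2 to 1. Distinct ⇒ no rewrite sequence connects them.

NO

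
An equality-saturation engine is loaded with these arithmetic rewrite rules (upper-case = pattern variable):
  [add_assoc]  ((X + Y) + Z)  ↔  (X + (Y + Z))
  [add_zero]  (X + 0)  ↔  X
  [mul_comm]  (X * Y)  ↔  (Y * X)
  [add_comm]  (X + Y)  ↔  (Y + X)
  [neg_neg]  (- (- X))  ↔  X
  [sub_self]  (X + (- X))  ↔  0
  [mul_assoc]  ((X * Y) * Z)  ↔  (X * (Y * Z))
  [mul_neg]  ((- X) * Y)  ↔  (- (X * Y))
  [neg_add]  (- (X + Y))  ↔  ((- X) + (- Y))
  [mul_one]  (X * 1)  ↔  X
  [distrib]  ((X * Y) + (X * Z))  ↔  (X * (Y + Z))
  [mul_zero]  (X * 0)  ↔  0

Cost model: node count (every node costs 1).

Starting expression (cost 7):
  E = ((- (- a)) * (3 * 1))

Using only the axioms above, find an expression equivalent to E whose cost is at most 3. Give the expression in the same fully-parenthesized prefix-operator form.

1. [mul_one →] (3 * 1)  →  3;  E = ((- (- a)) * 3)
2. [neg_neg →] (- (- a))  →  a;  cost 3 ≤ 3, done

(a * 3)   [cost 3]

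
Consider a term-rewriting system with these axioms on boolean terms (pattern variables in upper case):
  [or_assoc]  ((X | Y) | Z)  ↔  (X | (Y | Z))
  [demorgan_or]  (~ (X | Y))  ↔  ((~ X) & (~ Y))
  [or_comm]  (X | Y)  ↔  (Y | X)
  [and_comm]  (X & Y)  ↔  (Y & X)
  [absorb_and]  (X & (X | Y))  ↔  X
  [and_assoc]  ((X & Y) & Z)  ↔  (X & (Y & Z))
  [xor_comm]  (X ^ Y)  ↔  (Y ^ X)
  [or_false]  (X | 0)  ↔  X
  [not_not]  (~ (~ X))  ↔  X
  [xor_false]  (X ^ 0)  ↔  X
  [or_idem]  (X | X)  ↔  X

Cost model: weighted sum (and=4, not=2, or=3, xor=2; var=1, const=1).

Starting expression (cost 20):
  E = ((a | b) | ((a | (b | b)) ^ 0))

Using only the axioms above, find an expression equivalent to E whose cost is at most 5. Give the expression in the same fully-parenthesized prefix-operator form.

(a | b)   [cost 5]

(1) ((a | (b | b)) ^ 0)  =[xor_false →]=  (a | (b | b))    ⊢ ((a | b) | (a | (b | b)))
(2) (b | b)  =[or_idem →]=  b    ⊢ ((a | b) | (a | b))
(3) ((a | b) | (a | b))  =[or_idem →]=  (a | b)    ⊢ cost 5, within 5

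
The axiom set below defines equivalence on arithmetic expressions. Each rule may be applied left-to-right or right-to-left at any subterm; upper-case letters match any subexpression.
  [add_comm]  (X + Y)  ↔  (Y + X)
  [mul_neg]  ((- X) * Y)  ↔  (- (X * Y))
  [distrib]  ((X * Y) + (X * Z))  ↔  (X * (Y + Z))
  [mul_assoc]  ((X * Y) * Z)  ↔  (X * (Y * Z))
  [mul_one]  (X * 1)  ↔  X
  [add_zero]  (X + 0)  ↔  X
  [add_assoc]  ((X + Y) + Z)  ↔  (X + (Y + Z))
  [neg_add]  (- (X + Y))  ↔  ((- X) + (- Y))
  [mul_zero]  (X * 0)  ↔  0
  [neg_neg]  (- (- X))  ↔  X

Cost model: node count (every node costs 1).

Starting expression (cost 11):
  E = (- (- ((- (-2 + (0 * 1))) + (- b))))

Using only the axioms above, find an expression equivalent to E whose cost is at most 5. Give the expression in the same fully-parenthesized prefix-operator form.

1. [neg_neg →] (- (- ((- (-2 + (0 * 1))) + (- b))))  →  ((- (-2 + (0 * 1))) + (- b))
2. [mul_one →] (0 * 1)  →  0;  E = ((- (-2 + 0)) + (- b))
3. [add_zero →] (-2 + 0)  →  -2;  cost 5 ≤ 5, done

((- -2) + (- b))   [cost 5]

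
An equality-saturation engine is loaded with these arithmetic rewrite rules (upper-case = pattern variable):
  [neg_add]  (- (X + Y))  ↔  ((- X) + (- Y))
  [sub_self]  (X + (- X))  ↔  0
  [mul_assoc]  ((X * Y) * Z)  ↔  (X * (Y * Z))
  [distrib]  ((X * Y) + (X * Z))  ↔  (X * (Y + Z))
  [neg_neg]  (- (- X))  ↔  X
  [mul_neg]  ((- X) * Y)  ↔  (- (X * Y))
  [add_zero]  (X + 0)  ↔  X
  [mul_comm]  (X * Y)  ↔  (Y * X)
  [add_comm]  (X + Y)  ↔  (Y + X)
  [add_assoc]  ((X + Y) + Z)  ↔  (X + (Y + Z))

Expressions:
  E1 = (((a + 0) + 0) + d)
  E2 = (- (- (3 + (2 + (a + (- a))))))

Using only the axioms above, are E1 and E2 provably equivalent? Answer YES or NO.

NO

Every axiom is a valid identity, so a rewrite proof would force E1 and E2 to agree under every assignment.
At a=0, d=0: E1 = 0 but E2 = 5; they differ, so no derivation exists.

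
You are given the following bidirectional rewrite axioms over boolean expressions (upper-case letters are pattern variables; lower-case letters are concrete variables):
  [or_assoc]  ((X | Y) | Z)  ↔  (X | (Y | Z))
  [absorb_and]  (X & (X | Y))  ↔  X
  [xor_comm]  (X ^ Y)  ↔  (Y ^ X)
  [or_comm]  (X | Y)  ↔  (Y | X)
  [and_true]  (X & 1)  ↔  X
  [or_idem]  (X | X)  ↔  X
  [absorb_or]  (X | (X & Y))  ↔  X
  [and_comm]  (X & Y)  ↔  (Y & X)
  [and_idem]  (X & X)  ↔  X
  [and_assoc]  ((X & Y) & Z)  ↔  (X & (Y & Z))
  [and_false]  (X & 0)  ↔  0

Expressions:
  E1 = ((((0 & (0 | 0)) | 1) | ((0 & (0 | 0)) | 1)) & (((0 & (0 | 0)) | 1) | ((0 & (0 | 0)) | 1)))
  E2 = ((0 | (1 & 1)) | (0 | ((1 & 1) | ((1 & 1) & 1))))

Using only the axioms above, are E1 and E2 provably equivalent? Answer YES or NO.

step 1: and_idem (→) rewrites ((((0 & (0 | 0)) | 1) | ((0 & (0 | 0)) | 1)) & (((0 & (0 | 0)) | 1) | ((0 & (0 | 0)) | 1))) into (((0 & (0 | 0)) | 1) | ((0 & (0 | 0)) | 1))
step 2: or_idem (→) rewrites (((0 & (0 | 0)) | 1) | ((0 & (0 | 0)) | 1)) into ((0 & (0 | 0)) | 1)
step 3: absorb_and (→) rewrites (0 & (0 | 0)) into 0, now (0 | 1)
step 4: and_true (←) rewrites 1 into (1 & 1), now (0 | (1 & 1))
step 5: or_idem (←) rewrites (0 | (1 & 1)) into ((0 | (1 & 1)) | (0 | (1 & 1)))
step 6: absorb_or (←) rewrites (1 & 1) into ((1 & 1) | ((1 & 1) & 1)), which is E2

YES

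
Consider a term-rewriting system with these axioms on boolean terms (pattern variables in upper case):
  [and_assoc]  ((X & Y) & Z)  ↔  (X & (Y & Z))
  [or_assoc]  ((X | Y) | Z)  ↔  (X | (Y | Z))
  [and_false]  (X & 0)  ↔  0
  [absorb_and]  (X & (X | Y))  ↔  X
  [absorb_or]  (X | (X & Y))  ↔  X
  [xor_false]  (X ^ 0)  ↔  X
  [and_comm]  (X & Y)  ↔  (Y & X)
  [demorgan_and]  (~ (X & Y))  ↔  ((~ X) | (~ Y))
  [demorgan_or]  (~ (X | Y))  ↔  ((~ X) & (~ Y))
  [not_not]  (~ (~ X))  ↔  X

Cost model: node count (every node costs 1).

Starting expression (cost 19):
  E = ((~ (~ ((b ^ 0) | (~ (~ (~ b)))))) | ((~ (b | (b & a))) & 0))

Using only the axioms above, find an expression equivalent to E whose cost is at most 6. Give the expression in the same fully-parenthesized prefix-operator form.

((b ^ 0) | (~ b))   [cost 6]

(1) (~ (~ ((b ^ 0) | (~ (~ (~ b))))))  =[not_not →]=  ((b ^ 0) | (~ (~ (~ b))))    ⊢ (((b ^ 0) | (~ (~ (~ b)))) | ((~ (b | (b & a))) & 0))
(2) (b | (b & a))  =[absorb_or →]=  b    ⊢ (((b ^ 0) | (~ (~ (~ b)))) | ((~ b) & 0))
(3) (~ (~ (~ b)))  =[not_not →]=  (~ b)    ⊢ (((b ^ 0) | (~ b)) | ((~ b) & 0))
(4) (((b ^ 0) | (~ b)) | ((~ b) & 0))  =[or_assoc →]=  ((b ^ 0) | ((~ b) | ((~ b) & 0)))
(5) ((~ b) | ((~ b) & 0))  =[absorb_or →]=  (~ b)    ⊢ cost 6, within 6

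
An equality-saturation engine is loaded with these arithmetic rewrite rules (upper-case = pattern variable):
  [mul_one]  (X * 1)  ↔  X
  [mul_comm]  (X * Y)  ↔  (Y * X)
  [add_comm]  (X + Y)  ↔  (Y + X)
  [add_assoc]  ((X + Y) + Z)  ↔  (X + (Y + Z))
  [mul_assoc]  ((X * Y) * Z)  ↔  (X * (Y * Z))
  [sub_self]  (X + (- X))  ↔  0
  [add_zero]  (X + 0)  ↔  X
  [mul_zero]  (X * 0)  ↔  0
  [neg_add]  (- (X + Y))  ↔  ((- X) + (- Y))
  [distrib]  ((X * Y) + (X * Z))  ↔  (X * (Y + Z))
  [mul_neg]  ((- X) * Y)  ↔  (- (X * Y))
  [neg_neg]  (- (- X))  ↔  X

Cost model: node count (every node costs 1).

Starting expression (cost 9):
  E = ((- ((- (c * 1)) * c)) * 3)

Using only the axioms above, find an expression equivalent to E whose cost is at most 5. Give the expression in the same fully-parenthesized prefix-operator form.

((c * c) * 3)   [cost 5]

step 1: mul_one (→) rewrites (c * 1) into c, now ((- ((- c) * c)) * 3)
step 2: mul_neg (→) rewrites ((- c) * c) into (- (c * c)), now ((- (- (c * c))) * 3)
step 3: neg_neg (→) rewrites (- (- (c * c))) into (c * c), reaching cost 5 (bound 5)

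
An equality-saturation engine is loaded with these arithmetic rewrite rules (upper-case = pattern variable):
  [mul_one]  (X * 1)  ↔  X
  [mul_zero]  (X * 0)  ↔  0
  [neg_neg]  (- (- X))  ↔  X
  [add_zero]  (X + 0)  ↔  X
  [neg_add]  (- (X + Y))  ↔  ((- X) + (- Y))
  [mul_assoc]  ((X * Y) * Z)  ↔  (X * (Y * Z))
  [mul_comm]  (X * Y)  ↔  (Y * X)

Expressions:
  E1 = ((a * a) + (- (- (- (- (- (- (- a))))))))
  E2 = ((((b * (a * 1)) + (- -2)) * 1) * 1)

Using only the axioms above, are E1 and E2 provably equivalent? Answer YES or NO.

All listed rules preserve value, hence provable equivalence implies equal values everywhere; look for a separating assignment.
a=0, b=0 gives E1 ↦ 0, E2 ↦ 2; values differ ⇒ not provably equivalent.

NO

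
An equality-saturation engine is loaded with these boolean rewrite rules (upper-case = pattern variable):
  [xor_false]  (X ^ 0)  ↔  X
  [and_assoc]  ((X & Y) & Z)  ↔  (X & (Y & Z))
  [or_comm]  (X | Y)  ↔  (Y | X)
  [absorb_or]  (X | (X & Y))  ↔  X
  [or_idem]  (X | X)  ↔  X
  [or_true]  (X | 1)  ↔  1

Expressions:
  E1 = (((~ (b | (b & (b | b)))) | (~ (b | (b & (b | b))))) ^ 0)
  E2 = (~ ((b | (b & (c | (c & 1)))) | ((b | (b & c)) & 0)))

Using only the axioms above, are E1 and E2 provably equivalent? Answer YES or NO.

1. [or_idem →] ((~ (b | (b & (b | b)))) | (~ (b | (b & (b | b)))))  →  (~ (b | (b & (b | b))));  E1 = ((~ (b | (b & (b | b)))) ^ 0)
2. [or_idem →] (b | b)  →  b;  E1 = ((~ (b | (b & b))) ^ 0)
3. [xor_false →] ((~ (b | (b & b))) ^ 0)  →  (~ (b | (b & b)))
4. [absorb_or →] (b | (b & b))  →  b;  E1 = (~ b)
5. [absorb_or ←] b  →  (b | (b & c));  E1 = (~ (b | (b & c)))
6. [absorb_or ←] (b | (b & c))  →  ((b | (b & c)) | ((b | (b & c)) & 0));  E1 = (~ ((b | (b & c)) | ((b | (b & c)) & 0)))
7. [absorb_or ←] c  →  (c | (c & 1));  this is E2

YES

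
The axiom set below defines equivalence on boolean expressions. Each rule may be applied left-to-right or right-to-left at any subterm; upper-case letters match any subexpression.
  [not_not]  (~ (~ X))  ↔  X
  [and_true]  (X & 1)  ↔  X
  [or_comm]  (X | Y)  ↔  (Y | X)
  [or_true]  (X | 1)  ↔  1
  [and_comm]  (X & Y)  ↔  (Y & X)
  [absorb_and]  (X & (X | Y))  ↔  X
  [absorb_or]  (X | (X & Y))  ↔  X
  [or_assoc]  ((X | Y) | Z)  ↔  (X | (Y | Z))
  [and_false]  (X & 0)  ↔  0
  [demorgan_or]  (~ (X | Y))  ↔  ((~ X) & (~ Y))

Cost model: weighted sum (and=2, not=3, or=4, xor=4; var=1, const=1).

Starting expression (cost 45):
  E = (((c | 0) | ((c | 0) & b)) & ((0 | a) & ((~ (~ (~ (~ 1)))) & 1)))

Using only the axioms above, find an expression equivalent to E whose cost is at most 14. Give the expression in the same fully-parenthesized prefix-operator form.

((c | 0) & (0 | a))   [cost 14]

step 1: not_not (→) rewrites (~ (~ 1)) into 1, now (((c | 0) | ((c | 0) & b)) & ((0 | a) & ((~ (~ 1)) & 1)))
step 2: and_true (→) rewrites ((~ (~ 1)) & 1) into (~ (~ 1)), now (((c | 0) | ((c | 0) & b)) & ((0 | a) & (~ (~ 1))))
step 3: absorb_or (→) rewrites ((c | 0) | ((c | 0) & b)) into (c | 0), now ((c | 0) & ((0 | a) & (~ (~ 1))))
step 4: not_not (→) rewrites (~ (~ 1)) into 1, now ((c | 0) & ((0 | a) & 1))
step 5: and_true (→) rewrites ((0 | a) & 1) into (0 | a), reaching cost 14 (bound 14)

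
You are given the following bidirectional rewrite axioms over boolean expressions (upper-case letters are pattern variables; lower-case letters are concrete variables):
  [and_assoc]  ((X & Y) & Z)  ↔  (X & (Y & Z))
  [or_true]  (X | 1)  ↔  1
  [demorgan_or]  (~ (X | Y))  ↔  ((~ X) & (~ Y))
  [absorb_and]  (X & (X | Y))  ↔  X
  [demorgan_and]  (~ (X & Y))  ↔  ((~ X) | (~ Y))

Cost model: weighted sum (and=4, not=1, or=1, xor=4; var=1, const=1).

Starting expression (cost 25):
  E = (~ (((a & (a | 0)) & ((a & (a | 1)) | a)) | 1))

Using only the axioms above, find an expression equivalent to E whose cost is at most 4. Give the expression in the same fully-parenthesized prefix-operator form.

(~ (a | 1))   [cost 4]

1. [absorb_and →] (a & (a | 0))  →  a;  E = (~ ((a & ((a & (a | 1)) | a)) | 1))
2. [absorb_and →] (a & (a | 1))  →  a;  E = (~ ((a & (a | a)) | 1))
3. [absorb_and →] (a & (a | a))  →  a;  cost 4 ≤ 4, done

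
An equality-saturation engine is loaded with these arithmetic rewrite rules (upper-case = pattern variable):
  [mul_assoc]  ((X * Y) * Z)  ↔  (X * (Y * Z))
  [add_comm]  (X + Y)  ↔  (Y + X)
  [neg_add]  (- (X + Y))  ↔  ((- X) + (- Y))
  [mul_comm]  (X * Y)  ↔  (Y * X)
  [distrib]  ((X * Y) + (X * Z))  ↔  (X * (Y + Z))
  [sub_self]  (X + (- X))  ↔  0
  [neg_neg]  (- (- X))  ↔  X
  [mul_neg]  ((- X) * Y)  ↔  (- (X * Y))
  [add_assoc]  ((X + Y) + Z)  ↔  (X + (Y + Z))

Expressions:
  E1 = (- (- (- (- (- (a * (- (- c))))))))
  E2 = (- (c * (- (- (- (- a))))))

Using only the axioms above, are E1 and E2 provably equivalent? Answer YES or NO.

step 1: neg_neg (→) rewrites (- (- (- (- (- (a * (- (- c)))))))) into (- (- (- (a * (- (- c))))))
step 2: neg_neg (→) rewrites (- (- (a * (- (- c))))) into (a * (- (- c))), now (- (a * (- (- c))))
step 3: neg_neg (→) rewrites (- (- c)) into c, now (- (a * c))
step 4: neg_neg (←) rewrites a into (- (- a)), now (- ((- (- a)) * c))
step 5: mul_comm (→) rewrites ((- (- a)) * c) into (c * (- (- a))), now (- (c * (- (- a))))
step 6: neg_neg (←) rewrites a into (- (- a)), which is E2

YES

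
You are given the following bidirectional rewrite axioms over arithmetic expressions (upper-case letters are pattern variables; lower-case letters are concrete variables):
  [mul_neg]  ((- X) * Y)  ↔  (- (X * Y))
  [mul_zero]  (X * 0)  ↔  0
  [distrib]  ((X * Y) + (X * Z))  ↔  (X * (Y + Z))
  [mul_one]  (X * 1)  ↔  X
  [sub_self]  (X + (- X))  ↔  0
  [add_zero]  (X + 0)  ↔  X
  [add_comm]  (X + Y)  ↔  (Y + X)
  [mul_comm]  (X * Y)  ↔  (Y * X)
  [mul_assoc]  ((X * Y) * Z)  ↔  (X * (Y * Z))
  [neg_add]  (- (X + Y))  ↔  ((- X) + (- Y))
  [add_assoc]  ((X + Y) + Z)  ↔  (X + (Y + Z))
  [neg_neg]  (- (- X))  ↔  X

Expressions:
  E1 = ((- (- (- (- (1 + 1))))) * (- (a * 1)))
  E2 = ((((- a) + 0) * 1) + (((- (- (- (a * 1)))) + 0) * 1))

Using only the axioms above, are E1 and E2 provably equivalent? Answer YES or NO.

YES

step 1: mul_one (→) rewrites (a * 1) into a, now ((- (- (- (- (1 + 1))))) * (- a))
step 2: neg_neg (→) rewrites (- (- (- (- (1 + 1))))) into (- (- (1 + 1))), now ((- (- (1 + 1))) * (- a))
step 3: neg_neg (→) rewrites (- (- (1 + 1))) into (1 + 1), now ((1 + 1) * (- a))
step 4: mul_comm (→) rewrites ((1 + 1) * (- a)) into ((- a) * (1 + 1))
step 5: add_zero (←) rewrites (- a) into ((- a) + 0), now (((- a) + 0) * (1 + 1))
step 6: distrib (←) rewrites (((- a) + 0) * (1 + 1)) into ((((- a) + 0) * 1) + (((- a) + 0) * 1))
step 7: mul_one (←) rewrites a into (a * 1), now ((((- a) + 0) * 1) + (((- (a * 1)) + 0) * 1))
step 8: neg_neg (←) rewrites (a * 1) into (- (- (a * 1))), which is E2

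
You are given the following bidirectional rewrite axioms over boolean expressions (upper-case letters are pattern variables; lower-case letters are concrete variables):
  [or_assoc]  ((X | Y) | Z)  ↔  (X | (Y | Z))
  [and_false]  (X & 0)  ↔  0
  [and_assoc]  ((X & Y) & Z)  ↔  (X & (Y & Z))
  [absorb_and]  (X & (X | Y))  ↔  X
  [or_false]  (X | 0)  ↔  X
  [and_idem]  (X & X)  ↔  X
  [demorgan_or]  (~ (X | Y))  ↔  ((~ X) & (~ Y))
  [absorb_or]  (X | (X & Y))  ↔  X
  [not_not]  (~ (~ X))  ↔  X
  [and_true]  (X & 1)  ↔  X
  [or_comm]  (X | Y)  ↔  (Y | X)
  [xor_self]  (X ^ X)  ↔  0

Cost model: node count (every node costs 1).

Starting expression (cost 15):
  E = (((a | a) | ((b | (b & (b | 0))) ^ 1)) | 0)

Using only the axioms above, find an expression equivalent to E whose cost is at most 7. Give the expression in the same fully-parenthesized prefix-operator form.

((a | a) | (b ^ 1))   [cost 7]

1. [or_false →] (b | 0)  →  b;  E = (((a | a) | ((b | (b & b)) ^ 1)) | 0)
2. [absorb_or →] (b | (b & b))  →  b;  E = (((a | a) | (b ^ 1)) | 0)
3. [or_false →] (((a | a) | (b ^ 1)) | 0)  →  ((a | a) | (b ^ 1));  cost 7 ≤ 7, done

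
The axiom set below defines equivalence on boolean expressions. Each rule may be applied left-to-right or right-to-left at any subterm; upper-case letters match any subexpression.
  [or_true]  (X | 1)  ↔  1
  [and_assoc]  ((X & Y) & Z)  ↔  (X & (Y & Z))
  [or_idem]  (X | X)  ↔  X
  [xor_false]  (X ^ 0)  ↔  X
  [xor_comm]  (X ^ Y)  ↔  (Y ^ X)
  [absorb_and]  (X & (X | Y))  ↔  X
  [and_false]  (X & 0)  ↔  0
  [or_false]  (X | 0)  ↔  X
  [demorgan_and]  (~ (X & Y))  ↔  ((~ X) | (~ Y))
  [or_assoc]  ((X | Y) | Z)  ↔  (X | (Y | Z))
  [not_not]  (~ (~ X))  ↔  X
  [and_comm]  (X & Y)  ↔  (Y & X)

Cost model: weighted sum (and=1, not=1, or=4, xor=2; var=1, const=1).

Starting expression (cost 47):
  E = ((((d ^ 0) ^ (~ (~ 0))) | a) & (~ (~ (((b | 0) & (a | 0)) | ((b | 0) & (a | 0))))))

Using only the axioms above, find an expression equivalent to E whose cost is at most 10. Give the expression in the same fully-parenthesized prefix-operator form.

((d | a) & (b & a))   [cost 10]

step 1: not_not (→) rewrites (~ (~ (((b | 0) & (a | 0)) | ((b | 0) & (a | 0))))) into (((b | 0) & (a | 0)) | ((b | 0) & (a | 0))), now ((((d ^ 0) ^ (~ (~ 0))) | a) & (((b | 0) & (a | 0)) | ((b | 0) & (a | 0))))
step 2: xor_false (→) rewrites (d ^ 0) into d, now (((d ^ (~ (~ 0))) | a) & (((b | 0) & (a | 0)) | ((b | 0) & (a | 0))))
step 3: or_idem (→) rewrites (((b | 0) & (a | 0)) | ((b | 0) & (a | 0))) into ((b | 0) & (a | 0)), now (((d ^ (~ (~ 0))) | a) & ((b | 0) & (a | 0)))
step 4: or_false (→) rewrites (a | 0) into a, now (((d ^ (~ (~ 0))) | a) & ((b | 0) & a))
step 5: or_false (→) rewrites (b | 0) into b, now (((d ^ (~ (~ 0))) | a) & (b & a))
step 6: not_not (→) rewrites (~ (~ 0)) into 0, now (((d ^ 0) | a) & (b & a))
step 7: xor_false (→) rewrites (d ^ 0) into d, reaching cost 10 (bound 10)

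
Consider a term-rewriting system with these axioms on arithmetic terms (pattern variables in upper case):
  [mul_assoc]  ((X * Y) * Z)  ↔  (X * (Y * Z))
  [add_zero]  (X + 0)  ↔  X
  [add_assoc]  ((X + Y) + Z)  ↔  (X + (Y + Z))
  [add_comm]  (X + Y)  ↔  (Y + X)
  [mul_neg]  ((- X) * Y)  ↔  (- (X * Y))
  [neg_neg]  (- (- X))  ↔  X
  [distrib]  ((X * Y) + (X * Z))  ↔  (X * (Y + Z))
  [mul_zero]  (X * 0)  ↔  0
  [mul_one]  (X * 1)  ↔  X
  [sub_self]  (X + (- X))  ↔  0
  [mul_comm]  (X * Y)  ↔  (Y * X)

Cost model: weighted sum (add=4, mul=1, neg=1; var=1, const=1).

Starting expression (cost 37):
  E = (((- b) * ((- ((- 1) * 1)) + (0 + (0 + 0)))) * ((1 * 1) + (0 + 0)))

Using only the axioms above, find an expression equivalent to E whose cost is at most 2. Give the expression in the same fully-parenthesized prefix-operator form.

(- b)   [cost 2]

1. [mul_one →] ((- 1) * 1)  →  (- 1);  E = (((- b) * ((- (- 1)) + (0 + (0 + 0)))) * ((1 * 1) + (0 + 0)))
2. [mul_one →] (1 * 1)  →  1;  E = (((- b) * ((- (- 1)) + (0 + (0 + 0)))) * (1 + (0 + 0)))
3. [add_zero →] (0 + 0)  →  0;  E = (((- b) * ((- (- 1)) + (0 + 0))) * (1 + (0 + 0)))
4. [add_zero →] (0 + 0)  →  0;  E = (((- b) * ((- (- 1)) + (0 + 0))) * (1 + 0))
5. [neg_neg →] (- (- 1))  →  1;  E = (((- b) * (1 + (0 + 0))) * (1 + 0))
6. [add_zero →] (0 + 0)  →  0;  E = (((- b) * (1 + 0)) * (1 + 0))
7. [add_zero →] (1 + 0)  →  1;  E = (((- b) * (1 + 0)) * 1)
8. [add_zero →] (1 + 0)  →  1;  E = (((- b) * 1) * 1)
9. [mul_one →] (((- b) * 1) * 1)  →  ((- b) * 1)
10. [mul_neg →] ((- b) * 1)  →  (- (b * 1))
11. [mul_one →] (b * 1)  →  b;  cost 2 ≤ 2, done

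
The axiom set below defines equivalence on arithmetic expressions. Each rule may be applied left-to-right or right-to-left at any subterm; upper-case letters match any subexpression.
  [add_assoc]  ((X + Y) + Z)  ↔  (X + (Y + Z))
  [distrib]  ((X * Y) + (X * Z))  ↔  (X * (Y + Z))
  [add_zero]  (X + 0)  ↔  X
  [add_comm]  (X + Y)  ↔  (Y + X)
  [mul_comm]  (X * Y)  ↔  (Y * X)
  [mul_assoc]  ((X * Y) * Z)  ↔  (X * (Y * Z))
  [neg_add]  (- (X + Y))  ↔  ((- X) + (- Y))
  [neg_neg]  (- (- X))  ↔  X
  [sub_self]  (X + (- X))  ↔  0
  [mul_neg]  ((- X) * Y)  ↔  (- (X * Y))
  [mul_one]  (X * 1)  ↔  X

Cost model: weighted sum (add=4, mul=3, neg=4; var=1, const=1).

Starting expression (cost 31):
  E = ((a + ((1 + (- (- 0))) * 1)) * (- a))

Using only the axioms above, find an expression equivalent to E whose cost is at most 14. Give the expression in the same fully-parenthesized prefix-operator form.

step 1: mul_one (→) rewrites ((1 + (- (- 0))) * 1) into (1 + (- (- 0))), now ((a + (1 + (- (- 0)))) * (- a))
step 2: neg_neg (→) rewrites (- (- 0)) into 0, now ((a + (1 + 0)) * (- a))
step 3: add_zero (→) rewrites (1 + 0) into 1, reaching cost 14 (bound 14)

((a + 1) * (- a))   [cost 14]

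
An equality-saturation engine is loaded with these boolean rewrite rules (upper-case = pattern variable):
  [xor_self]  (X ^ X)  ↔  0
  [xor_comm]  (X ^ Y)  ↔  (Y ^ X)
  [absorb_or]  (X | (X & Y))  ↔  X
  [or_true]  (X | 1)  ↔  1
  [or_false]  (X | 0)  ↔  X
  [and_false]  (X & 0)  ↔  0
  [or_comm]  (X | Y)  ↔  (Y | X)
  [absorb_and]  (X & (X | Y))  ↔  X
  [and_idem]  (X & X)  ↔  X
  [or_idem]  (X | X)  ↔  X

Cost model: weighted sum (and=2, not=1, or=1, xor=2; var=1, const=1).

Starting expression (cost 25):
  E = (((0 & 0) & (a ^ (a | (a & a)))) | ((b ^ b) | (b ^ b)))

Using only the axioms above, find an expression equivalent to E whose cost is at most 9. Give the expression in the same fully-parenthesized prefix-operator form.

((0 & 0) | (b ^ b))   [cost 9]

1. [absorb_or →] (a | (a & a))  →  a;  E = (((0 & 0) & (a ^ a)) | ((b ^ b) | (b ^ b)))
2. [and_idem →] (0 & 0)  →  0;  E = ((0 & (a ^ a)) | ((b ^ b) | (b ^ b)))
3. [xor_self →] (a ^ a)  →  0;  E = ((0 & 0) | ((b ^ b) | (b ^ b)))
4. [or_idem →] ((b ^ b) | (b ^ b))  →  (b ^ b);  cost 9 ≤ 9, done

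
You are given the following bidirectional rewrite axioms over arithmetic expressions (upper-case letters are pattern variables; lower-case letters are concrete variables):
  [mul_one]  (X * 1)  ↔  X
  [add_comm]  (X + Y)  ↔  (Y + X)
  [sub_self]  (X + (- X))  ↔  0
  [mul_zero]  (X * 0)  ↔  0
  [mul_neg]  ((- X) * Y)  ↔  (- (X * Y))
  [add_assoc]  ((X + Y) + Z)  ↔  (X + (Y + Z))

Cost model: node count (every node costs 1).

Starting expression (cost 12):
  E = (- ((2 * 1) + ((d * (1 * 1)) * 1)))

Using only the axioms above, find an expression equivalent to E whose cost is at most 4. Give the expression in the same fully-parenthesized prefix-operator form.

(- (2 + d))   [cost 4]

step 1: mul_one (→) rewrites (1 * 1) into 1, now (- ((2 * 1) + ((d * 1) * 1)))
step 2: mul_one (→) rewrites ((d * 1) * 1) into (d * 1), now (- ((2 * 1) + (d * 1)))
step 3: mul_one (→) rewrites (2 * 1) into 2, now (- (2 + (d * 1)))
step 4: mul_one (→) rewrites (d * 1) into d, reaching cost 4 (bound 4)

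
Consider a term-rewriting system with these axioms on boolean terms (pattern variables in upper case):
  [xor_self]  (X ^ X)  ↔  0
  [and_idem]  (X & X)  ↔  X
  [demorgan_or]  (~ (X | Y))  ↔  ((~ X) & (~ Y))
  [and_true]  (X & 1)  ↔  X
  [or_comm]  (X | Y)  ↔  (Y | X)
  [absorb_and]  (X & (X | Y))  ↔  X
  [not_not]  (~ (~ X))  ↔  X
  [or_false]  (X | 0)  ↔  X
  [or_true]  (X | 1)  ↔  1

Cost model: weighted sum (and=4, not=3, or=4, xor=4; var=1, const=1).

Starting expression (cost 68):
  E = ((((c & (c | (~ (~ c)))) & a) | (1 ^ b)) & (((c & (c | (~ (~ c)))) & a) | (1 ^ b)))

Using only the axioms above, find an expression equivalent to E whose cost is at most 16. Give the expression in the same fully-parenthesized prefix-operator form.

((c & a) | (1 ^ b))   [cost 16]

1. [and_idem →] ((((c & (c | (~ (~ c)))) & a) | (1 ^ b)) & (((c & (c | (~ (~ c)))) & a) | (1 ^ b)))  →  (((c & (c | (~ (~ c)))) & a) | (1 ^ b))
2. [not_not →] (~ (~ c))  →  c;  E = (((c & (c | c)) & a) | (1 ^ b))
3. [absorb_and →] (c & (c | c))  →  c;  cost 16 ≤ 16, done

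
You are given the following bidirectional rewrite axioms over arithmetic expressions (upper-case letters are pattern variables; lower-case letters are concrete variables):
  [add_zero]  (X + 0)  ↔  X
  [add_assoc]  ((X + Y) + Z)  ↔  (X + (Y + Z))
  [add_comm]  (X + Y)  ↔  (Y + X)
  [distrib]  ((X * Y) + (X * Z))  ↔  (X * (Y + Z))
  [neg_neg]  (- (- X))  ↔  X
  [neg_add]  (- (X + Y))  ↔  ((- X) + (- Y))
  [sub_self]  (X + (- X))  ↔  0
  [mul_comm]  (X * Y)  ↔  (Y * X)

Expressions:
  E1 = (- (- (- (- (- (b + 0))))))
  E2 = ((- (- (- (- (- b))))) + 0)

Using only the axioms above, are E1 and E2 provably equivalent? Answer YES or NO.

1. [add_zero →] (b + 0)  →  b;  E1 = (- (- (- (- (- b)))))
2. [neg_neg →] (- (- (- (- b))))  →  (- (- b));  E1 = (- (- (- b)))
3. [add_zero ←] (- (- (- b)))  →  ((- (- (- b))) + 0)
4. [neg_neg ←] b  →  (- (- b));  this is E2

YES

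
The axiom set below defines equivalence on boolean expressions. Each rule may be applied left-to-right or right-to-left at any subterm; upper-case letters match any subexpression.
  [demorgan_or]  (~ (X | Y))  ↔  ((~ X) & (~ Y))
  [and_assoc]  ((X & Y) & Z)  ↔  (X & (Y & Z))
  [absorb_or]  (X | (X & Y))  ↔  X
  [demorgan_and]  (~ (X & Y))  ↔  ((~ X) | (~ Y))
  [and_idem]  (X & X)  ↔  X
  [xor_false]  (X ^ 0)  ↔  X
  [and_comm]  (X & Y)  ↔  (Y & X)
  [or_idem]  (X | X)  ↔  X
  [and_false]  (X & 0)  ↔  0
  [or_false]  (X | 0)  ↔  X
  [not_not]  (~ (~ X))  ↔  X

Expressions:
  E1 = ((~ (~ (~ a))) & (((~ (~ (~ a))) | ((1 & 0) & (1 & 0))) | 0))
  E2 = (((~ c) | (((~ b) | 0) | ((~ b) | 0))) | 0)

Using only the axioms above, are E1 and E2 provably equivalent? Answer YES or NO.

NO

Every axiom is a valid identity, so a rewrite proof would force E1 and E2 to agree under every assignment.
At a=0, b=1, c=1: E1 = 1 but E2 = 0; they differ, so no derivation exists.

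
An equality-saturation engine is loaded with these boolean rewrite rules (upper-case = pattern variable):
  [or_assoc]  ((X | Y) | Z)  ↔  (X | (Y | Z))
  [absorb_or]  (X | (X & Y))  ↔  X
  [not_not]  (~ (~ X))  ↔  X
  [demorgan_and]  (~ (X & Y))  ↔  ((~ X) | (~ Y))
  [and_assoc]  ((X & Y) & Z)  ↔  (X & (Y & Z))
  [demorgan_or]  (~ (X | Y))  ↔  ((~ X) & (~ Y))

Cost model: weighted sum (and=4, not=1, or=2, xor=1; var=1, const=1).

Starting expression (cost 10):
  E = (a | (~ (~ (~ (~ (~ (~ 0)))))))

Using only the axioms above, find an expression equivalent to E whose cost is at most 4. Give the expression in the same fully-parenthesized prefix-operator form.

(a | 0)   [cost 4]

(1) (~ (~ (~ (~ (~ (~ 0))))))  =[not_not →]=  (~ (~ (~ (~ 0))))    ⊢ (a | (~ (~ (~ (~ 0)))))
(2) (~ (~ (~ (~ 0))))  =[not_not →]=  (~ (~ 0))    ⊢ (a | (~ (~ 0)))
(3) (~ (~ 0))  =[not_not →]=  0    ⊢ cost 4, within 4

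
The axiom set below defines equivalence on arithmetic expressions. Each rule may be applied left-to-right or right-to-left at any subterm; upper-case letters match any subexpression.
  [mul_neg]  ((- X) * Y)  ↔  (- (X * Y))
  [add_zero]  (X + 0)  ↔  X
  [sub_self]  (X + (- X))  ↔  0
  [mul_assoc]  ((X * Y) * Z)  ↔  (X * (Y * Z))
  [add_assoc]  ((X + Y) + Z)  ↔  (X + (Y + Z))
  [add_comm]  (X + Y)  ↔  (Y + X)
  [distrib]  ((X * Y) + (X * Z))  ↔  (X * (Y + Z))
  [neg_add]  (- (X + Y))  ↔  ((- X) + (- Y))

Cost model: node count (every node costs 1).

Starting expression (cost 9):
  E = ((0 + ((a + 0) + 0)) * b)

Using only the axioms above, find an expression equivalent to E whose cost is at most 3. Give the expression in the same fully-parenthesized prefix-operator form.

(a * b)   [cost 3]

step 1: add_zero (→) rewrites ((a + 0) + 0) into (a + 0), now ((0 + (a + 0)) * b)
step 2: add_zero (→) rewrites (a + 0) into a, now ((0 + a) * b)
step 3: add_comm (→) rewrites (0 + a) into (a + 0), now ((a + 0) * b)
step 4: add_zero (→) rewrites (a + 0) into a, reaching cost 3 (bound 3)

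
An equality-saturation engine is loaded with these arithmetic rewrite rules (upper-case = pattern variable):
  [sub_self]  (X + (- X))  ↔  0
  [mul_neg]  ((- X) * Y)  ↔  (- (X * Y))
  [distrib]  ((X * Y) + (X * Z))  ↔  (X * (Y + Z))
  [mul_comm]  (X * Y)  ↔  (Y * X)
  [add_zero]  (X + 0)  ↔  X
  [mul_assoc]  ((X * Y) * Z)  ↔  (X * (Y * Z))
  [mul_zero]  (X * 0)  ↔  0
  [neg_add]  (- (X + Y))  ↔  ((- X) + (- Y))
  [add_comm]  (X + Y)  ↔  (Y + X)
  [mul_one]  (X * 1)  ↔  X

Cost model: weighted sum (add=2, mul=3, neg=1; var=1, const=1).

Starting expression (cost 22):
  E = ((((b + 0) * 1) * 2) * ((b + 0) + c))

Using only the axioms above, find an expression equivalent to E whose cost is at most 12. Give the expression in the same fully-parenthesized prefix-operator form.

1. [add_zero →] (b + 0)  →  b;  E = ((((b + 0) * 1) * 2) * (b + c))
2. [mul_one →] ((b + 0) * 1)  →  (b + 0);  E = (((b + 0) * 2) * (b + c))
3. [add_zero →] (b + 0)  →  b;  cost 12 ≤ 12, done

((b * 2) * (b + c))   [cost 12]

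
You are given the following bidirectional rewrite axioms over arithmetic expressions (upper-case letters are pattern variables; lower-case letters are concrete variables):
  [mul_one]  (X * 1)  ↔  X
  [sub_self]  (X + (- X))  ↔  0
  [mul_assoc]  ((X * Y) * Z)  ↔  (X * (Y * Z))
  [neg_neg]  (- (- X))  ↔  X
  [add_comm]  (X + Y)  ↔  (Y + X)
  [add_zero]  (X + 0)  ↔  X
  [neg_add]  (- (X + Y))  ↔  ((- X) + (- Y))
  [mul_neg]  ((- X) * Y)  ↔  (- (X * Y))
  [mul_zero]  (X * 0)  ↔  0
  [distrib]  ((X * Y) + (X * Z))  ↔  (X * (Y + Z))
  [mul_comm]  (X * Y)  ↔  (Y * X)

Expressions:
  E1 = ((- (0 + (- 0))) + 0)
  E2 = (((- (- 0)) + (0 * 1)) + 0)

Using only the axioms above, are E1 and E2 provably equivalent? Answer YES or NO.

YES

1. [add_comm →] (0 + (- 0))  →  ((- 0) + 0);  E1 = ((- ((- 0) + 0)) + 0)
2. [add_zero →] ((- 0) + 0)  →  (- 0);  E1 = ((- (- 0)) + 0)
3. [mul_one ←] 0  →  (0 * 1);  E1 = ((- (- 0)) + (0 * 1))
4. [add_zero ←] ((- (- 0)) + (0 * 1))  →  (((- (- 0)) + (0 * 1)) + 0);  this is E2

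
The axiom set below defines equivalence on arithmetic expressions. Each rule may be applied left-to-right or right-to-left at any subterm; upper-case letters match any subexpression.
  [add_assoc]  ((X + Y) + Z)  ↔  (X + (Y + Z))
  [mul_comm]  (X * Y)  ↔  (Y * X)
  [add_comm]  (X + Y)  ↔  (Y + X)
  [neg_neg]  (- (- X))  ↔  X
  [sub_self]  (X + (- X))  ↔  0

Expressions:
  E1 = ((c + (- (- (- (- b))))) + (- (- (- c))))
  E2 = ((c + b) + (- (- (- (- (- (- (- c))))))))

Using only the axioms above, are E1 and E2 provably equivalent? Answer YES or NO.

YES

1. [neg_neg →] (- (- b))  →  b;  E1 = ((c + (- (- b))) + (- (- (- c))))
2. [neg_neg →] (- (- b))  →  b;  E1 = ((c + b) + (- (- (- c))))
3. [neg_neg ←] (- (- c))  →  (- (- (- (- c))));  E1 = ((c + b) + (- (- (- (- (- c))))))
4. [neg_neg ←] (- c)  →  (- (- (- c)));  this is E2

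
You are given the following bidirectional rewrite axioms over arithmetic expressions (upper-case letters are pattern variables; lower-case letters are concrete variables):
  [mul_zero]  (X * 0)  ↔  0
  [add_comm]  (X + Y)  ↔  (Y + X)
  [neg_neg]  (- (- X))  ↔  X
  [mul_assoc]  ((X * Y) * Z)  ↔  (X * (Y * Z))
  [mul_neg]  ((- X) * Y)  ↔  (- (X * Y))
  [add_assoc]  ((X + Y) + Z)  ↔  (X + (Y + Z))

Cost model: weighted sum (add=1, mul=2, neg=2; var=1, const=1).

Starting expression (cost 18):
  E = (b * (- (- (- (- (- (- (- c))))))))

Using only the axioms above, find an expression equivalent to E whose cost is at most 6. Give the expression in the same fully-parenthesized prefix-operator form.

(1) (- (- (- c)))  =[neg_neg →]=  (- c)    ⊢ (b * (- (- (- (- (- c))))))
(2) (- (- c))  =[neg_neg →]=  c    ⊢ (b * (- (- (- c))))
(3) (- (- (- c)))  =[neg_neg →]=  (- c)    ⊢ cost 6, within 6

(b * (- c))   [cost 6]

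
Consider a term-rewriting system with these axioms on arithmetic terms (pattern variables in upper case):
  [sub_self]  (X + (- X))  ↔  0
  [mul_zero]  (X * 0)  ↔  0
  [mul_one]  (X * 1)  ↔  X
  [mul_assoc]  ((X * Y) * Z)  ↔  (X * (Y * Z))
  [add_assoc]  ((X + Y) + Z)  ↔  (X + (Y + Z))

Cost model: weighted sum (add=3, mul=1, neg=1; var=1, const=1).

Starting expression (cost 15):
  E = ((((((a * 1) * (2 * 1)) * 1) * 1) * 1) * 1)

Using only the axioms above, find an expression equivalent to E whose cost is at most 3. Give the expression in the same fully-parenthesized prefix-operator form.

step 1: mul_one (→) rewrites ((((((a * 1) * (2 * 1)) * 1) * 1) * 1) * 1) into (((((a * 1) * (2 * 1)) * 1) * 1) * 1)
step 2: mul_one (→) rewrites (2 * 1) into 2, now (((((a * 1) * 2) * 1) * 1) * 1)
step 3: mul_one (→) rewrites (((a * 1) * 2) * 1) into ((a * 1) * 2), now ((((a * 1) * 2) * 1) * 1)
step 4: mul_one (→) rewrites (((a * 1) * 2) * 1) into ((a * 1) * 2), now (((a * 1) * 2) * 1)
step 5: mul_one (→) rewrites (a * 1) into a, now ((a * 2) * 1)
step 6: mul_one (→) rewrites ((a * 2) * 1) into (a * 2), reaching cost 3 (bound 3)

(a * 2)   [cost 3]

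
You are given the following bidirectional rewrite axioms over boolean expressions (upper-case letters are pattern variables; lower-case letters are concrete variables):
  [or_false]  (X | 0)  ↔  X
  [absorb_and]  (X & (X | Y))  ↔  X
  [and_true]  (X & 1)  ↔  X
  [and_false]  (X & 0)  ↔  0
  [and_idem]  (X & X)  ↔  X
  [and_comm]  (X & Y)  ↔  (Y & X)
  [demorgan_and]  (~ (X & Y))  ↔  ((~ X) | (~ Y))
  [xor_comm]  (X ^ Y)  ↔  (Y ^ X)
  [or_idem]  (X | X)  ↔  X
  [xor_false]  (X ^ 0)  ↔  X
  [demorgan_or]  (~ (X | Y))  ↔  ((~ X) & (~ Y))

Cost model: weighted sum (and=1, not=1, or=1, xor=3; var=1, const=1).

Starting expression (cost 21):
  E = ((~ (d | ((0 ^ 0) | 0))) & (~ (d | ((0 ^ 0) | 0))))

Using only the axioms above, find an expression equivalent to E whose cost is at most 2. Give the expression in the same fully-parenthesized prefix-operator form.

(~ d)   [cost 2]

1. [and_idem →] ((~ (d | ((0 ^ 0) | 0))) & (~ (d | ((0 ^ 0) | 0))))  →  (~ (d | ((0 ^ 0) | 0)))
2. [xor_false →] (0 ^ 0)  →  0;  E = (~ (d | (0 | 0)))
3. [or_idem →] (0 | 0)  →  0;  E = (~ (d | 0))
4. [or_false →] (d | 0)  →  d;  cost 2 ≤ 2, done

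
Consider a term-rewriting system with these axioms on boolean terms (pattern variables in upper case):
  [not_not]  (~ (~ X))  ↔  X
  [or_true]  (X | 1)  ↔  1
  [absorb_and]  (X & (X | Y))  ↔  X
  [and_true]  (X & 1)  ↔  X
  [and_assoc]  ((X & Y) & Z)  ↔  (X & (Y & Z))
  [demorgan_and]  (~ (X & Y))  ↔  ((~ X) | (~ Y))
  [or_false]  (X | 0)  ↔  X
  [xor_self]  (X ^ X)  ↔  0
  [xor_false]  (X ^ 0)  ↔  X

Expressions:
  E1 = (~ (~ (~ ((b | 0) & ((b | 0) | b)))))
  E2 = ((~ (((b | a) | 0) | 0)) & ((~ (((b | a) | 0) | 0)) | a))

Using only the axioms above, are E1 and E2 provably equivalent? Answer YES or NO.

NO

All listed rules preserve value, hence provable equivalence implies equal values everywhere; look for a separating assignment.
a=1, b=0 gives E1 ↦ 1, E2 ↦ 0; values differ ⇒ not provably equivalent.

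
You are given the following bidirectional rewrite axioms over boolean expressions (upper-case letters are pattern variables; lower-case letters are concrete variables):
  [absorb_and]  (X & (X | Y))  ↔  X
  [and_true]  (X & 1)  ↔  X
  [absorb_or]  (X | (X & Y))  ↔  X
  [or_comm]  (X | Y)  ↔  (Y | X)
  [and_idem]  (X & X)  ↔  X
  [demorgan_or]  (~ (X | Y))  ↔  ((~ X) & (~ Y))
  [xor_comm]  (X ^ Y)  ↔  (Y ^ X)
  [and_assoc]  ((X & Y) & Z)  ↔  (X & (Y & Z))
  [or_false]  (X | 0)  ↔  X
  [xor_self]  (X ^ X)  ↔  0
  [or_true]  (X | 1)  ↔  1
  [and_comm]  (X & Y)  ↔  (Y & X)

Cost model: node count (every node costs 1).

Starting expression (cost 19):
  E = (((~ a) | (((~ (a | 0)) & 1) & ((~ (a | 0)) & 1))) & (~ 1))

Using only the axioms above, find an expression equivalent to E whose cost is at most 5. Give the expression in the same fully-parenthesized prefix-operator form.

1. [and_idem →] (((~ (a | 0)) & 1) & ((~ (a | 0)) & 1))  →  ((~ (a | 0)) & 1);  E = (((~ a) | ((~ (a | 0)) & 1)) & (~ 1))
2. [or_false →] (a | 0)  →  a;  E = (((~ a) | ((~ a) & 1)) & (~ 1))
3. [absorb_or →] ((~ a) | ((~ a) & 1))  →  (~ a);  cost 5 ≤ 5, done

((~ a) & (~ 1))   [cost 5]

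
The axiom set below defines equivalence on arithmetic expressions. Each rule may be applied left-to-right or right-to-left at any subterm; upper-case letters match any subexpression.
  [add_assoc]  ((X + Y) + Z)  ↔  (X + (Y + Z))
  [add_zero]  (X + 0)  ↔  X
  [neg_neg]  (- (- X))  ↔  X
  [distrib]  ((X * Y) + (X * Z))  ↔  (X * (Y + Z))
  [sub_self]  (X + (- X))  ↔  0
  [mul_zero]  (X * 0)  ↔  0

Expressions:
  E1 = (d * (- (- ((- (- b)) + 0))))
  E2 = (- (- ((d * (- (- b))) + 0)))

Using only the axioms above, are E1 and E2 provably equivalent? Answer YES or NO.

YES

(1) ((- (- b)) + 0)  =[add_zero →]=  (- (- b))    ⊢ (d * (- (- (- (- b)))))
(2) (- (- (- b)))  =[neg_neg →]=  (- b)    ⊢ (d * (- (- b)))
(3) (- (- b))  =[neg_neg →]=  b    ⊢ (d * b)
(4) (d * b)  =[add_zero ←]=  ((d * b) + 0)
(5) b  =[neg_neg ←]=  (- (- b))    ⊢ ((d * (- (- b))) + 0)
(6) ((d * (- (- b))) + 0)  =[neg_neg ←]=  (- (- ((d * (- (- b))) + 0)))    ⊢ E2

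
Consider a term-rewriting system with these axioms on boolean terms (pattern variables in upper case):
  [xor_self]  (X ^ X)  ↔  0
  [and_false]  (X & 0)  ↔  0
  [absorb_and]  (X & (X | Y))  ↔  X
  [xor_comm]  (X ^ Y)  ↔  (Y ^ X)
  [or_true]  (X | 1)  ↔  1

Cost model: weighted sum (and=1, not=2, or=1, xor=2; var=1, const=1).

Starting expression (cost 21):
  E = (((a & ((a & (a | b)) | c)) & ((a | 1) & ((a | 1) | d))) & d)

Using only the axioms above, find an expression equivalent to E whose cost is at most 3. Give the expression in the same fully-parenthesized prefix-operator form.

(1) (a & (a | b))  =[absorb_and →]=  a    ⊢ (((a & (a | c)) & ((a | 1) & ((a | 1) | d))) & d)
(2) ((a | 1) & ((a | 1) | d))  =[absorb_and →]=  (a | 1)    ⊢ (((a & (a | c)) & (a | 1)) & d)
(3) (a & (a | c))  =[absorb_and →]=  a    ⊢ ((a & (a | 1)) & d)
(4) (a & (a | 1))  =[absorb_and →]=  a    ⊢ cost 3, within 3

(a & d)   [cost 3]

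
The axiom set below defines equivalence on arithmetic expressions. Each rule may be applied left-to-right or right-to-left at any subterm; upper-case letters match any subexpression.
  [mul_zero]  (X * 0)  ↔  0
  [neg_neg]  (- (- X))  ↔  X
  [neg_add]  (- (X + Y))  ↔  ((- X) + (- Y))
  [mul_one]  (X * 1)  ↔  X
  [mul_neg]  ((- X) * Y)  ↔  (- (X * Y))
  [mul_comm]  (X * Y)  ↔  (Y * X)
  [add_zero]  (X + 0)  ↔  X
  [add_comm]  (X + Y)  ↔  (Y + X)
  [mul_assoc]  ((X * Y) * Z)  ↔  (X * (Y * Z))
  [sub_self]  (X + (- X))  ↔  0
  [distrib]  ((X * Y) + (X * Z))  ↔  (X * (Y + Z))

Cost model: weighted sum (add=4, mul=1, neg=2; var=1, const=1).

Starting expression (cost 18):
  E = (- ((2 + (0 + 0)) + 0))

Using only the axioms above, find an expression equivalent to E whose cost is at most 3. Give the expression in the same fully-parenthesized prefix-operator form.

(- 2)   [cost 3]

1. [add_zero →] (0 + 0)  →  0;  E = (- ((2 + 0) + 0))
2. [add_zero →] ((2 + 0) + 0)  →  (2 + 0);  E = (- (2 + 0))
3. [add_zero →] (2 + 0)  →  2;  cost 3 ≤ 3, done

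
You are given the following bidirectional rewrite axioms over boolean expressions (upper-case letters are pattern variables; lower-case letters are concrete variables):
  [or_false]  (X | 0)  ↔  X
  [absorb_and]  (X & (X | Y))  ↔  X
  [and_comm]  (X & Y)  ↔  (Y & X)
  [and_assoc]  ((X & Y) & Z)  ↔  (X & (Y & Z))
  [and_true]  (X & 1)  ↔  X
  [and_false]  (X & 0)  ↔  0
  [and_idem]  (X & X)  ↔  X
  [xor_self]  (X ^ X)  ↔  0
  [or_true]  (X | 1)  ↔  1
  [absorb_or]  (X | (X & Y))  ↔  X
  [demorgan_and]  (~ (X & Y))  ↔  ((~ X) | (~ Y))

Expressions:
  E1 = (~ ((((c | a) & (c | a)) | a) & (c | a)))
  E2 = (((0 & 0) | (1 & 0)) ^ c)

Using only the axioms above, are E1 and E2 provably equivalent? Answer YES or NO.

NO

The axioms are sound identities: if E1 ↔* E2 then E1 and E2 evaluate identically under any assignment.
Under a=0, c=0: E1 evaluates to 1, E2 to 0. Distinct ⇒ no rewrite sequence connects them.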